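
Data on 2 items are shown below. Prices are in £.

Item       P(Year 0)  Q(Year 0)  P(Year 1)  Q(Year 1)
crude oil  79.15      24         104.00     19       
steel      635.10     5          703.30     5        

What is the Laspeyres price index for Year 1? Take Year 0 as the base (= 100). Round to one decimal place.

118.5

Laspeyres price index uses base-period quantities as weights.
ΣP(Year 1)·Q(Year 0) = 104.00×24 + 703.30×5 = 2496 + 3516.5 = 6012.5
ΣP(Year 0)·Q(Year 0) = 79.15×24 + 635.10×5 = 1899.6 + 3175.5 = 5075.1
Index = 6012.5 / 5075.1 × 100 = 118.4706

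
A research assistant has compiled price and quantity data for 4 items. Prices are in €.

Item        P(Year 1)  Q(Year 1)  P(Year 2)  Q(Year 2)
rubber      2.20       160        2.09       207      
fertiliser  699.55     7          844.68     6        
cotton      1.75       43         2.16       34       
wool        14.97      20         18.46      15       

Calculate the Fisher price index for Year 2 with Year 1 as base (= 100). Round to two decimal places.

118.91

Laspeyres component (base-period weights):
ΣP(Year 2)Q(Year 1) = 2.09×160 + 844.68×7 + 2.16×43 + 18.46×20 = 334.4 + 5912.76 + 92.88 + 369.2 = 6709.24
ΣP(Year 1)Q(Year 1) = 2.20×160 + 699.55×7 + 1.75×43 + 14.97×20 = 352 + 4896.85 + 75.25 + 299.4 = 5623.5
L = 6709.24 / 5623.5 × 100 = 119.3072
Paasche component (current-period weights):
ΣP(Year 2)Q(Year 2) = 2.09×207 + 844.68×6 + 2.16×34 + 18.46×15 = 432.63 + 5068.08 + 73.44 + 276.9 = 5851.05
ΣP(Year 1)Q(Year 2) = 2.20×207 + 699.55×6 + 1.75×34 + 14.97×15 = 455.4 + 4197.3 + 59.5 + 224.55 = 4936.75
P = 5851.05 / 4936.75 × 100 = 118.5203
Fisher = √(L × P) = √(119.3072 × 118.5203) = 118.9131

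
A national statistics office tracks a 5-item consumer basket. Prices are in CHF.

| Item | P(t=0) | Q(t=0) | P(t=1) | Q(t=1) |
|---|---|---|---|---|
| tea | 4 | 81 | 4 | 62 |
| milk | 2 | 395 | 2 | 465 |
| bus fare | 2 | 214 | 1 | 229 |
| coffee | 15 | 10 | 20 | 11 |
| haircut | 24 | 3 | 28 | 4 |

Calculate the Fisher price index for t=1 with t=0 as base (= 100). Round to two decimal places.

91.53

Laspeyres component (base-period weights):
ΣP(t=1)Q(t=0) = 4×81 + 2×395 + 1×214 + 20×10 + 28×3 = 324 + 790 + 214 + 200 + 84 = 1612
ΣP(t=0)Q(t=0) = 4×81 + 2×395 + 2×214 + 15×10 + 24×3 = 324 + 790 + 428 + 150 + 72 = 1764
L = 1612 / 1764 × 100 = 91.3832
Paasche component (current-period weights):
ΣP(t=1)Q(t=1) = 4×62 + 2×465 + 1×229 + 20×11 + 28×4 = 248 + 930 + 229 + 220 + 112 = 1739
ΣP(t=0)Q(t=1) = 4×62 + 2×465 + 2×229 + 15×11 + 24×4 = 248 + 930 + 458 + 165 + 96 = 1897
P = 1739 / 1897 × 100 = 91.6711
Fisher = √(L × P) = √(91.3832 × 91.6711) = 91.5270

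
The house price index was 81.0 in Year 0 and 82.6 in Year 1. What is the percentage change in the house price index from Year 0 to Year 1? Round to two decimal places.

1.98%

Change = (82.6 − 81.0) / 81.0 × 100
       = 1.6 / 81.0 × 100 = 1.9753%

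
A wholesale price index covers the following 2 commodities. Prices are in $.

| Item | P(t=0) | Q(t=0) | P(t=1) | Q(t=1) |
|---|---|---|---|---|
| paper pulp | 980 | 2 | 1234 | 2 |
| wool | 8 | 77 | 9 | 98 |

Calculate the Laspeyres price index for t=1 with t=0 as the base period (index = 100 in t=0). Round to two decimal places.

Laspeyres price index uses base-period quantities as weights.
ΣP(t=1)·Q(t=0) = 1234×2 + 9×77 = 2468 + 693 = 3161
ΣP(t=0)·Q(t=0) = 980×2 + 8×77 = 1960 + 616 = 2576
Index = 3161 / 2576 × 100 = 122.7096

122.71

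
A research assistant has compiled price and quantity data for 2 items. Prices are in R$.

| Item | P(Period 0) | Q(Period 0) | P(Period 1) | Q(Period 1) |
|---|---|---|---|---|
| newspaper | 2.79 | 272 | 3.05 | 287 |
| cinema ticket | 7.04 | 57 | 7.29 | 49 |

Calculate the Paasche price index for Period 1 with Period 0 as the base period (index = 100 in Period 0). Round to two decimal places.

Paasche price index uses current-period quantities as weights.
ΣP(Period 1)·Q(Period 1) = 3.05×287 + 7.29×49 = 875.35 + 357.21 = 1232.56
ΣP(Period 0)·Q(Period 1) = 2.79×287 + 7.04×49 = 800.73 + 344.96 = 1145.69
Index = 1232.56 / 1145.69 × 100 = 107.5823

107.58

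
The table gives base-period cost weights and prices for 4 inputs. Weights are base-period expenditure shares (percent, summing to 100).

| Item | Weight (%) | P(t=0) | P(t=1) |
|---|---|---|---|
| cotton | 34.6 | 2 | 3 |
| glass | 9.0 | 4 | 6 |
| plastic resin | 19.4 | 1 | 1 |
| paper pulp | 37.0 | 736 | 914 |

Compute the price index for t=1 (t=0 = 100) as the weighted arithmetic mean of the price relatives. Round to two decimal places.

cotton: 34.6 × (3/2) = 34.6 × 1.500000 = 51.9000
glass: 9.0 × (6/4) = 9.0 × 1.500000 = 13.5000
plastic resin: 19.4 × (1/1) = 19.4 × 1.000000 = 19.4000
paper pulp: 37.0 × (914/736) = 37.0 × 1.241848 = 45.9484
Index = Σ wᵢ·(p₁ᵢ/p₀ᵢ) = 51.9000 + 13.5000 + 19.4000 + 45.9484 = 130.7484

130.75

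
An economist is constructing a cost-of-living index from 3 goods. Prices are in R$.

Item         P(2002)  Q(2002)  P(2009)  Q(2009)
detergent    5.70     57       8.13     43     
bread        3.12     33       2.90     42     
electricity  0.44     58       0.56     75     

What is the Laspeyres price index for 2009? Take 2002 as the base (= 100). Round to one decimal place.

Laspeyres price index uses base-period quantities as weights.
ΣP(2009)·Q(2002) = 8.13×57 + 2.90×33 + 0.56×58 = 463.41 + 95.7 + 32.48 = 591.59
ΣP(2002)·Q(2002) = 5.70×57 + 3.12×33 + 0.44×58 = 324.9 + 102.96 + 25.52 = 453.38
Index = 591.59 / 453.38 × 100 = 130.4844

130.5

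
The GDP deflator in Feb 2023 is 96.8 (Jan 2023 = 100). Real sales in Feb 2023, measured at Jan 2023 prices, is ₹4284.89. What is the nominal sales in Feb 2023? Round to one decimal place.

4147.8

Nominal = Real × (Index/100) = 4284.89 × (96.8/100)
        = 4284.89 × 0.968 = 4147.7735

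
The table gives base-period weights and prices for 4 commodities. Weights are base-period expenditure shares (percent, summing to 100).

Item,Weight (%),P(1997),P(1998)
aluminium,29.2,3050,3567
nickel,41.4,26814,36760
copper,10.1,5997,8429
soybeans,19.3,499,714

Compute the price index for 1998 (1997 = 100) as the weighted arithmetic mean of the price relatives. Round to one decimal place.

132.7

aluminium: 29.2 × (3567/3050) = 29.2 × 1.169508 = 34.1496
nickel: 41.4 × (36760/26814) = 41.4 × 1.370926 = 56.7563
copper: 10.1 × (8429/5997) = 10.1 × 1.405536 = 14.1959
soybeans: 19.3 × (714/499) = 19.3 × 1.430862 = 27.6156
Index = Σ wᵢ·(p₁ᵢ/p₀ᵢ) = 34.1496 + 56.7563 + 14.1959 + 27.6156 = 132.7175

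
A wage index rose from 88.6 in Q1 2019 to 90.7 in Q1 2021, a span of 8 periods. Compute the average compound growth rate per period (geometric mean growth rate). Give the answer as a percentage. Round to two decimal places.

Growth factor = (90.7/88.6)^(1/8) = (1.023702)^(1/8) = 1.002932
Growth rate = 1.002932 − 1 = 0.002932 = 0.2932%

0.29%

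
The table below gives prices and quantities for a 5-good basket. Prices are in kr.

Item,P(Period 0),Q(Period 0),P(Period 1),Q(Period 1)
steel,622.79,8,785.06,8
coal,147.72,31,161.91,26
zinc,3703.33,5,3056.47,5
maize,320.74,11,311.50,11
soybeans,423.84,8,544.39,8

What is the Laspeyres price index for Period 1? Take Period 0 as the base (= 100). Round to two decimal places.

Laspeyres price index uses base-period quantities as weights.
ΣP(Period 1)·Q(Period 0) = 785.06×8 + 161.91×31 + 3056.47×5 + 311.50×11 + 544.39×8 = 6280.48 + 5019.21 + 15282.35 + 3426.5 + 4355.12 = 34363.66
ΣP(Period 0)·Q(Period 0) = 622.79×8 + 147.72×31 + 3703.33×5 + 320.74×11 + 423.84×8 = 4982.32 + 4579.32 + 18516.65 + 3528.14 + 3390.72 = 34997.15
Index = 34363.66 / 34997.15 × 100 = 98.1899

98.19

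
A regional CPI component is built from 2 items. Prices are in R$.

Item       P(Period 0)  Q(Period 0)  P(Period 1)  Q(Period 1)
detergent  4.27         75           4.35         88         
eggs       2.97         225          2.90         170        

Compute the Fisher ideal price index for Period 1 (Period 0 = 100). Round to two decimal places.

99.23

Laspeyres component (base-period weights):
ΣP(Period 1)Q(Period 0) = 4.35×75 + 2.90×225 = 326.25 + 652.5 = 978.75
ΣP(Period 0)Q(Period 0) = 4.27×75 + 2.97×225 = 320.25 + 668.25 = 988.5
L = 978.75 / 988.5 × 100 = 99.0137
Paasche component (current-period weights):
ΣP(Period 1)Q(Period 1) = 4.35×88 + 2.90×170 = 382.8 + 493 = 875.8
ΣP(Period 0)Q(Period 1) = 4.27×88 + 2.97×170 = 375.76 + 504.9 = 880.66
P = 875.8 / 880.66 × 100 = 99.4481
Fisher = √(L × P) = √(99.0137 × 99.4481) = 99.2307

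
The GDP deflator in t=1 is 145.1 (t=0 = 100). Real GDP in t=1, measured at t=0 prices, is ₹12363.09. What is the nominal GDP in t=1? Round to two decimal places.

Nominal = Real × (Index/100) = 12363.09 × (145.1/100)
        = 12363.09 × 1.451 = 17938.8436

17938.84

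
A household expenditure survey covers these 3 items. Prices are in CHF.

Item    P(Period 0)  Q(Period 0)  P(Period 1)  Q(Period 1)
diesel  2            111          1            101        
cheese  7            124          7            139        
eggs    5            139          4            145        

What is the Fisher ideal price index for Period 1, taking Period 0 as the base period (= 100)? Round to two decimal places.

86.52

Laspeyres component (base-period weights):
ΣP(Period 1)Q(Period 0) = 1×111 + 7×124 + 4×139 = 111 + 868 + 556 = 1535
ΣP(Period 0)Q(Period 0) = 2×111 + 7×124 + 5×139 = 222 + 868 + 695 = 1785
L = 1535 / 1785 × 100 = 85.9944
Paasche component (current-period weights):
ΣP(Period 1)Q(Period 1) = 1×101 + 7×139 + 4×145 = 101 + 973 + 580 = 1654
ΣP(Period 0)Q(Period 1) = 2×101 + 7×139 + 5×145 = 202 + 973 + 725 = 1900
P = 1654 / 1900 × 100 = 87.0526
Fisher = √(L × P) = √(85.9944 × 87.0526) = 86.5219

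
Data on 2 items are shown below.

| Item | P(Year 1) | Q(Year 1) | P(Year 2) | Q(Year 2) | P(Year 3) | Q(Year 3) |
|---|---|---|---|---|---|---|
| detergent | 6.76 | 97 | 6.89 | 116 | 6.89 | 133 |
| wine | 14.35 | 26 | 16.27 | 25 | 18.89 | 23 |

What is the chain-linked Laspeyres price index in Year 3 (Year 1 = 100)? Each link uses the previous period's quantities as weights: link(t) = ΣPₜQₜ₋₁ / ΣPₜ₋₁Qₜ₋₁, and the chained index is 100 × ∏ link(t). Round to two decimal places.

111.84

Link Year 1→Year 2:
ΣP(Year 2)Q(Year 1) = 6.89×97 + 16.27×26 = 668.33 + 423.02 = 1091.35
ΣP(Year 1)Q(Year 1) = 6.76×97 + 14.35×26 = 655.72 + 373.1 = 1028.82
link = 1091.35/1028.82 = 1.060778
Link Year 2→Year 3:
ΣP(Year 3)Q(Year 2) = 6.89×116 + 18.89×25 = 799.24 + 472.25 = 1271.49
ΣP(Year 2)Q(Year 2) = 6.89×116 + 16.27×25 = 799.24 + 406.75 = 1205.99
link = 1271.49/1205.99 = 1.054312
Chained index = 100 × 1.060778 × 1.054312 = 111.8392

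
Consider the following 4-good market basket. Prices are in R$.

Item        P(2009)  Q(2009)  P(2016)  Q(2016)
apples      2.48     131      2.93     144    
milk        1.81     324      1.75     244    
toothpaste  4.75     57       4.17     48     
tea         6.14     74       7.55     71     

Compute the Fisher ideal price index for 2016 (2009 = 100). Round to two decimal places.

Laspeyres component (base-period weights):
ΣP(2016)Q(2009) = 2.93×131 + 1.75×324 + 4.17×57 + 7.55×74 = 383.83 + 567 + 237.69 + 558.7 = 1747.22
ΣP(2009)Q(2009) = 2.48×131 + 1.81×324 + 4.75×57 + 6.14×74 = 324.88 + 586.44 + 270.75 + 454.36 = 1636.43
L = 1747.22 / 1636.43 × 100 = 106.7702
Paasche component (current-period weights):
ΣP(2016)Q(2016) = 2.93×144 + 1.75×244 + 4.17×48 + 7.55×71 = 421.92 + 427 + 200.16 + 536.05 = 1585.13
ΣP(2009)Q(2016) = 2.48×144 + 1.81×244 + 4.75×48 + 6.14×71 = 357.12 + 441.64 + 228 + 435.94 = 1462.7
P = 1585.13 / 1462.7 × 100 = 108.3701
Fisher = √(L × P) = √(106.7702 × 108.3701) = 107.5672

107.57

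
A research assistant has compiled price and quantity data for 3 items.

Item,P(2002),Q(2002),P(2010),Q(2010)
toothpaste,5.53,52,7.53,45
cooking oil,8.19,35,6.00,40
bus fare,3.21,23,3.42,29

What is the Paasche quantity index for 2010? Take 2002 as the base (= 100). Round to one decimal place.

99.7

Paasche quantity index uses current-period prices as weights.
ΣP(2010)·Q(2010) = 7.53×45 + 6.00×40 + 3.42×29 = 338.85 + 240 + 99.18 = 678.03
ΣP(2010)·Q(2002) = 7.53×52 + 6.00×35 + 3.42×23 = 391.56 + 210 + 78.66 = 680.22
Index = 678.03 / 680.22 × 100 = 99.6780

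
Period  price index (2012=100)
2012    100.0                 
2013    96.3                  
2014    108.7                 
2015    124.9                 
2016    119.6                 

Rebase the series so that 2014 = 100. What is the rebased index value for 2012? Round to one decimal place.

92.0

Rebased(2012) = 100.0 / 108.7 × 100 = 91.9963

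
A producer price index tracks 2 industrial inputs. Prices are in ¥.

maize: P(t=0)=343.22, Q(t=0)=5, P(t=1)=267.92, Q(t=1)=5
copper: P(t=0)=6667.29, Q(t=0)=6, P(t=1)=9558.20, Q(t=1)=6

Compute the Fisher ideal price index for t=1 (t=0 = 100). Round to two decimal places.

140.67

Laspeyres component (base-period weights):
ΣP(t=1)Q(t=0) = 267.92×5 + 9558.20×6 = 1339.6 + 57349.2 = 58688.8
ΣP(t=0)Q(t=0) = 343.22×5 + 6667.29×6 = 1716.1 + 40003.74 = 41719.84
L = 58688.8 / 41719.84 × 100 = 140.6736
Paasche component (current-period weights):
ΣP(t=1)Q(t=1) = 267.92×5 + 9558.20×6 = 1339.6 + 57349.2 = 58688.8
ΣP(t=0)Q(t=1) = 343.22×5 + 6667.29×6 = 1716.1 + 40003.74 = 41719.84
P = 58688.8 / 41719.84 × 100 = 140.6736
Fisher = √(L × P) = √(140.6736 × 140.6736) = 140.6736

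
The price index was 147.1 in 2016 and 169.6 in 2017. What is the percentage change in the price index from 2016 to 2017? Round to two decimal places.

Change = (169.6 − 147.1) / 147.1 × 100
       = 22.5 / 147.1 × 100 = 15.2957%

15.30%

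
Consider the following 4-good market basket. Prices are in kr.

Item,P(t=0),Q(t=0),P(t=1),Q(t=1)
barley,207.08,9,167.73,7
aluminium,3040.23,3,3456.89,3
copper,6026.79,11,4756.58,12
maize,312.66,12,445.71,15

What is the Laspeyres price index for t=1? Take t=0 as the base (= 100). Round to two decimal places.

85.83

Laspeyres price index uses base-period quantities as weights.
ΣP(t=1)·Q(t=0) = 167.73×9 + 3456.89×3 + 4756.58×11 + 445.71×12 = 1509.57 + 10370.67 + 52322.38 + 5348.52 = 69551.14
ΣP(t=0)·Q(t=0) = 207.08×9 + 3040.23×3 + 6026.79×11 + 312.66×12 = 1863.72 + 9120.69 + 66294.69 + 3751.92 = 81031.02
Index = 69551.14 / 81031.02 × 100 = 85.8327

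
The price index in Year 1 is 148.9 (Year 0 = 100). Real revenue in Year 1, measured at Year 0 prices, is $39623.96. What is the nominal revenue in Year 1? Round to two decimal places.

Nominal = Real × (Index/100) = 39623.96 × (148.9/100)
        = 39623.96 × 1.489 = 59000.0764

59000.08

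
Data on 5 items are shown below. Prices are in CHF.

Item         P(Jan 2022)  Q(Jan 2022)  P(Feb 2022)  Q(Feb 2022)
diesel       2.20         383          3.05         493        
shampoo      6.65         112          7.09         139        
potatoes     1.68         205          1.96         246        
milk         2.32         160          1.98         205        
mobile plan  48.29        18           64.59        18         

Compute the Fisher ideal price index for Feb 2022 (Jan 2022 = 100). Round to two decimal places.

Laspeyres component (base-period weights):
ΣP(Feb 2022)Q(Jan 2022) = 3.05×383 + 7.09×112 + 1.96×205 + 1.98×160 + 64.59×18 = 1168.15 + 794.08 + 401.8 + 316.8 + 1162.62 = 3843.45
ΣP(Jan 2022)Q(Jan 2022) = 2.20×383 + 6.65×112 + 1.68×205 + 2.32×160 + 48.29×18 = 842.6 + 744.8 + 344.4 + 371.2 + 869.22 = 3172.22
L = 3843.45 / 3172.22 × 100 = 121.1596
Paasche component (current-period weights):
ΣP(Feb 2022)Q(Feb 2022) = 3.05×493 + 7.09×139 + 1.96×246 + 1.98×205 + 64.59×18 = 1503.65 + 985.51 + 482.16 + 405.9 + 1162.62 = 4539.84
ΣP(Jan 2022)Q(Feb 2022) = 2.20×493 + 6.65×139 + 1.68×246 + 2.32×205 + 48.29×18 = 1084.6 + 924.35 + 413.28 + 475.6 + 869.22 = 3767.05
P = 4539.84 / 3767.05 × 100 = 120.5145
Fisher = √(L × P) = √(121.1596 × 120.5145) = 120.8366

120.84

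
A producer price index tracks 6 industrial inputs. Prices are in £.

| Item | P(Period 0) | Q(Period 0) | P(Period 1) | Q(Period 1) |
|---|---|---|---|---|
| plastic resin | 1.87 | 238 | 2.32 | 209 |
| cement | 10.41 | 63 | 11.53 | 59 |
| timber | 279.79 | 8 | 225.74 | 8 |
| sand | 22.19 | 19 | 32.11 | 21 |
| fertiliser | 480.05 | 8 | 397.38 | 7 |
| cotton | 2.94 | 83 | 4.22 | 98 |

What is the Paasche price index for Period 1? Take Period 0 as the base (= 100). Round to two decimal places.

Paasche price index uses current-period quantities as weights.
ΣP(Period 1)·Q(Period 1) = 2.32×209 + 11.53×59 + 225.74×8 + 32.11×21 + 397.38×7 + 4.22×98 = 484.88 + 680.27 + 1805.92 + 674.31 + 2781.66 + 413.56 = 6840.6
ΣP(Period 0)·Q(Period 1) = 1.87×209 + 10.41×59 + 279.79×8 + 22.19×21 + 480.05×7 + 2.94×98 = 390.83 + 614.19 + 2238.32 + 465.99 + 3360.35 + 288.12 = 7357.8
Index = 6840.6 / 7357.8 × 100 = 92.9707

92.97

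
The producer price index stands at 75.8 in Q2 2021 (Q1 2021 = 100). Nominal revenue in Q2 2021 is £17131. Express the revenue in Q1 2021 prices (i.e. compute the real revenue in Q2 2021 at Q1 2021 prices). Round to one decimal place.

Real = Nominal ÷ (Index/100) = 17131 ÷ (75.8/100)
     = 17131 ÷ 0.758 = 22600.2639

22600.3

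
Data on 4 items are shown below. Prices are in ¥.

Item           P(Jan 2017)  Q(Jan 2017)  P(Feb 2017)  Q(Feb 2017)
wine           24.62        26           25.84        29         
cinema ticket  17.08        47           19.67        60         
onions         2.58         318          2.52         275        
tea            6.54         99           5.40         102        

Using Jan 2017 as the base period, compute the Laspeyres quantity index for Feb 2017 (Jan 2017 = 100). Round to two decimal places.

Laspeyres quantity index uses base-period prices as weights.
ΣP(Jan 2017)·Q(Feb 2017) = 24.62×29 + 17.08×60 + 2.58×275 + 6.54×102 = 713.98 + 1024.8 + 709.5 + 667.08 = 3115.36
ΣP(Jan 2017)·Q(Jan 2017) = 24.62×26 + 17.08×47 + 2.58×318 + 6.54×99 = 640.12 + 802.76 + 820.44 + 647.46 = 2910.78
Index = 3115.36 / 2910.78 × 100 = 107.0284

107.03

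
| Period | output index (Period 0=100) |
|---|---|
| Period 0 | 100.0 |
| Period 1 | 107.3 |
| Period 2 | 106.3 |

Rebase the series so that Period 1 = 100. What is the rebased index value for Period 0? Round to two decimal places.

Rebased(Period 0) = 100.0 / 107.3 × 100 = 93.1966

93.20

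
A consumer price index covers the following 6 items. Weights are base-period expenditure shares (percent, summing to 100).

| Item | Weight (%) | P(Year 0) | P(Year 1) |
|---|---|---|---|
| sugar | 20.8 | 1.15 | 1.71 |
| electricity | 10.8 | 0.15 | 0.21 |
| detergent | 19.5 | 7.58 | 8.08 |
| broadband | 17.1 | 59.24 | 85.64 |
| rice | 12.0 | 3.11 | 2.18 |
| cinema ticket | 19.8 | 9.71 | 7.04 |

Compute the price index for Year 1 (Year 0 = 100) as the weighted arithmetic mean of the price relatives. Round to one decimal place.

114.3

sugar: 20.8 × (1.71/1.15) = 20.8 × 1.486957 = 30.9287
electricity: 10.8 × (0.21/0.15) = 10.8 × 1.400000 = 15.1200
detergent: 19.5 × (8.08/7.58) = 19.5 × 1.065963 = 20.7863
broadband: 17.1 × (85.64/59.24) = 17.1 × 1.445645 = 24.7205
rice: 12.0 × (2.18/3.11) = 12.0 × 0.700965 = 8.4116
cinema ticket: 19.8 × (7.04/9.71) = 19.8 × 0.725026 = 14.3555
Index = Σ wᵢ·(p₁ᵢ/p₀ᵢ) = 30.9287 + 15.1200 + 20.7863 + 24.7205 + 8.4116 + 14.3555 = 114.3226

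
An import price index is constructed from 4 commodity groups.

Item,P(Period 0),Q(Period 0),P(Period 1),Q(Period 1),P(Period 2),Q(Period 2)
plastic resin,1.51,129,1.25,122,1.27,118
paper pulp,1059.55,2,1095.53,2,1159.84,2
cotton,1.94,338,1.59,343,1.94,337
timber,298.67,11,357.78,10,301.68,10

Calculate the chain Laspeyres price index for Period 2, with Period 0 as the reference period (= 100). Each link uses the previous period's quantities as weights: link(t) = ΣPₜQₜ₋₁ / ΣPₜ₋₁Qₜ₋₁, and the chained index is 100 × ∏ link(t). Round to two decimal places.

103.89

Link Period 0→Period 1:
ΣP(Period 1)Q(Period 0) = 1.25×129 + 1095.53×2 + 1.59×338 + 357.78×11 = 161.25 + 2191.06 + 537.42 + 3935.58 = 6825.31
ΣP(Period 0)Q(Period 0) = 1.51×129 + 1059.55×2 + 1.94×338 + 298.67×11 = 194.79 + 2119.1 + 655.72 + 3285.37 = 6254.98
link = 6825.31/6254.98 = 1.091180
Link Period 1→Period 2:
ΣP(Period 2)Q(Period 1) = 1.27×122 + 1159.84×2 + 1.94×343 + 301.68×10 = 154.94 + 2319.68 + 665.42 + 3016.8 = 6156.84
ΣP(Period 1)Q(Period 1) = 1.25×122 + 1095.53×2 + 1.59×343 + 357.78×10 = 152.5 + 2191.06 + 545.37 + 3577.8 = 6466.73
link = 6156.84/6466.73 = 0.952079
Chained index = 100 × 1.091180 × 0.952079 = 103.8890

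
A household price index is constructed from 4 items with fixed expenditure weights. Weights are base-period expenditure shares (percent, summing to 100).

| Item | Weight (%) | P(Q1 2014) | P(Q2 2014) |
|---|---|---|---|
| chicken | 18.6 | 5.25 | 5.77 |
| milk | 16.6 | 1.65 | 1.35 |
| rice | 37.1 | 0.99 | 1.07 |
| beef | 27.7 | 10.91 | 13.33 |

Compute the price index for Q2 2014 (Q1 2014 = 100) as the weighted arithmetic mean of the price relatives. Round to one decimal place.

108.0

chicken: 18.6 × (5.77/5.25) = 18.6 × 1.099048 = 20.4423
milk: 16.6 × (1.35/1.65) = 16.6 × 0.818182 = 13.5818
rice: 37.1 × (1.07/0.99) = 37.1 × 1.080808 = 40.0980
beef: 27.7 × (13.33/10.91) = 27.7 × 1.221815 = 33.8443
Index = Σ wᵢ·(p₁ᵢ/p₀ᵢ) = 20.4423 + 13.5818 + 40.0980 + 33.8443 = 107.9664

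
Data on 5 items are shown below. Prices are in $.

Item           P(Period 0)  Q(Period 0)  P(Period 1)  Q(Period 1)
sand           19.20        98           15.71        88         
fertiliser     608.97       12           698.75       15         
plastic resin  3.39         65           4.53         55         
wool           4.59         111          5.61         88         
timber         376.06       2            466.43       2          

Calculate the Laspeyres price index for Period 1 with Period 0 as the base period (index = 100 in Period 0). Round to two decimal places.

110.34

Laspeyres price index uses base-period quantities as weights.
ΣP(Period 1)·Q(Period 0) = 15.71×98 + 698.75×12 + 4.53×65 + 5.61×111 + 466.43×2 = 1539.58 + 8385 + 294.45 + 622.71 + 932.86 = 11774.6
ΣP(Period 0)·Q(Period 0) = 19.20×98 + 608.97×12 + 3.39×65 + 4.59×111 + 376.06×2 = 1881.6 + 7307.64 + 220.35 + 509.49 + 752.12 = 10671.2
Index = 11774.6 / 10671.2 × 100 = 110.3400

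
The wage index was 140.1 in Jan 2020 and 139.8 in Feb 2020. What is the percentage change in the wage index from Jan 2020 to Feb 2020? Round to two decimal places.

Change = (139.8 − 140.1) / 140.1 × 100
       = -0.3 / 140.1 × 100 = -0.2141%

-0.21%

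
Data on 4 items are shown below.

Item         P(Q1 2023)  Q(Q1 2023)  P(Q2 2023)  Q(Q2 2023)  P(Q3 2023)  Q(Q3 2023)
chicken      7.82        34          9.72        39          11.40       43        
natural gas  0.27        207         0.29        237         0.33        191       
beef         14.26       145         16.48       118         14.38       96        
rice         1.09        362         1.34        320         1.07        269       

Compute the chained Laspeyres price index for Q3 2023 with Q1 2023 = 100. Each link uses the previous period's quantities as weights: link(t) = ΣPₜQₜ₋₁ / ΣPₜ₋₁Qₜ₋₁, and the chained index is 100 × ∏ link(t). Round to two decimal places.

106.51

Link Q1 2023→Q2 2023:
ΣP(Q2 2023)Q(Q1 2023) = 9.72×34 + 0.29×207 + 16.48×145 + 1.34×362 = 330.48 + 60.03 + 2389.6 + 485.08 = 3265.19
ΣP(Q1 2023)Q(Q1 2023) = 7.82×34 + 0.27×207 + 14.26×145 + 1.09×362 = 265.88 + 55.89 + 2067.7 + 394.58 = 2784.05
link = 3265.19/2784.05 = 1.172820
Link Q2 2023→Q3 2023:
ΣP(Q3 2023)Q(Q2 2023) = 11.40×39 + 0.33×237 + 14.38×118 + 1.07×320 = 444.6 + 78.21 + 1696.84 + 342.4 = 2562.05
ΣP(Q2 2023)Q(Q2 2023) = 9.72×39 + 0.29×237 + 16.48×118 + 1.34×320 = 379.08 + 68.73 + 1944.64 + 428.8 = 2821.25
link = 2562.05/2821.25 = 0.908126
Chained index = 100 × 1.172820 × 0.908126 = 106.5068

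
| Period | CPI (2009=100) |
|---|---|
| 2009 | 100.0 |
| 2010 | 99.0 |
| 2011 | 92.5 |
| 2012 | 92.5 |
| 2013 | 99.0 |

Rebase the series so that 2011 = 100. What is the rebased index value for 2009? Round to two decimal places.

Rebased(2009) = 100.0 / 92.5 × 100 = 108.1081

108.11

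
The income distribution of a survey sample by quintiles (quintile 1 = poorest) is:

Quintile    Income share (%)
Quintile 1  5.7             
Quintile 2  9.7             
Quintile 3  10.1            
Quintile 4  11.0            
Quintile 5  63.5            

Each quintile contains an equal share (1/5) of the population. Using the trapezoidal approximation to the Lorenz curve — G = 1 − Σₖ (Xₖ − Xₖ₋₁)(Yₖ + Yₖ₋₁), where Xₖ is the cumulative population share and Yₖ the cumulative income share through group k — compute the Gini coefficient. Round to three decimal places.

Cumulative income shares Yₖ: 0.0570, 0.1540, 0.2550, 0.3650, 1.0000
Σ (Xₖ−Xₖ₋₁)(Yₖ+Yₖ₋₁) = (1/5)(0.0570+0.0000) + (1/5)(0.1540+0.0570) + (1/5)(0.2550+0.1540) + (1/5)(0.3650+0.2550) + (1/5)(1.0000+0.3650)
  = 0.0114 + 0.0422 + 0.0818 + 0.1240 + 0.2730 = 0.5324
G = 1 − 0.5324 = 0.4676

0.468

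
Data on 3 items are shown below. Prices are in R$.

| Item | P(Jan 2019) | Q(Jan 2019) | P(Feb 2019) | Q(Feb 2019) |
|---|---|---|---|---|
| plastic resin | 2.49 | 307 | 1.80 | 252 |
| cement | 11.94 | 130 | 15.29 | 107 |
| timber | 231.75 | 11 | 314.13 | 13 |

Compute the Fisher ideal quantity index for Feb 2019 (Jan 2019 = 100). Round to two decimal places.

Laspeyres component (base-period weights):
ΣP(Jan 2019)Q(Feb 2019) = 2.49×252 + 11.94×107 + 231.75×13 = 627.48 + 1277.58 + 3012.75 = 4917.81
ΣP(Jan 2019)Q(Jan 2019) = 2.49×307 + 11.94×130 + 231.75×11 = 764.43 + 1552.2 + 2549.25 = 4865.88
L = 4917.81 / 4865.88 × 100 = 101.0672
Paasche component (current-period weights):
ΣP(Feb 2019)Q(Feb 2019) = 1.80×252 + 15.29×107 + 314.13×13 = 453.6 + 1636.03 + 4083.69 = 6173.32
ΣP(Feb 2019)Q(Jan 2019) = 1.80×307 + 15.29×130 + 314.13×11 = 552.6 + 1987.7 + 3455.43 = 5995.73
P = 6173.32 / 5995.73 × 100 = 102.9619
Fisher = √(L × P) = √(101.0672 × 102.9619) = 102.0102

102.01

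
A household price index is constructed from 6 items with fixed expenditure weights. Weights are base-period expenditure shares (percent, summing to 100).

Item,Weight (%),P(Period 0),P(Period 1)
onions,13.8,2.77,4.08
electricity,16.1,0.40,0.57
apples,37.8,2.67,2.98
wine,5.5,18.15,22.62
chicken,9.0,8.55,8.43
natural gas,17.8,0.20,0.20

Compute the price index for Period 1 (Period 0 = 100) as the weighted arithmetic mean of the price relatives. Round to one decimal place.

119.0

onions: 13.8 × (4.08/2.77) = 13.8 × 1.472924 = 20.3264
electricity: 16.1 × (0.57/0.40) = 16.1 × 1.425000 = 22.9425
apples: 37.8 × (2.98/2.67) = 37.8 × 1.116105 = 42.1888
wine: 5.5 × (22.62/18.15) = 5.5 × 1.246281 = 6.8545
chicken: 9.0 × (8.43/8.55) = 9.0 × 0.985965 = 8.8737
natural gas: 17.8 × (0.20/0.20) = 17.8 × 1.000000 = 17.8000
Index = Σ wᵢ·(p₁ᵢ/p₀ᵢ) = 20.3264 + 22.9425 + 42.1888 + 6.8545 + 8.8737 + 17.8000 = 118.9858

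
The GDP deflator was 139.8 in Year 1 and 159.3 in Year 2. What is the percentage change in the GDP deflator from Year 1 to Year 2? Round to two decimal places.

13.95%

Change = (159.3 − 139.8) / 139.8 × 100
       = 19.5 / 139.8 × 100 = 13.9485%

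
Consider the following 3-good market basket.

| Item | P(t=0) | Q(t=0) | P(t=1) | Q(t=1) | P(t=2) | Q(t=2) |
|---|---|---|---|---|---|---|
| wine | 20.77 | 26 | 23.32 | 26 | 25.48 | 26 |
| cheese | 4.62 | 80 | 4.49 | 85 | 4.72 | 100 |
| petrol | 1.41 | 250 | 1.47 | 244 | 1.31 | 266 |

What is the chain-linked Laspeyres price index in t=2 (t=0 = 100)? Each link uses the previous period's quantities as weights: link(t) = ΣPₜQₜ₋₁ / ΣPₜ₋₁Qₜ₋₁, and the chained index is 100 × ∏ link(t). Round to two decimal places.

108.49

Link t=0→t=1:
ΣP(t=1)Q(t=0) = 23.32×26 + 4.49×80 + 1.47×250 = 606.32 + 359.2 + 367.5 = 1333.02
ΣP(t=0)Q(t=0) = 20.77×26 + 4.62×80 + 1.41×250 = 540.02 + 369.6 + 352.5 = 1262.12
link = 1333.02/1262.12 = 1.056175
Link t=1→t=2:
ΣP(t=2)Q(t=1) = 25.48×26 + 4.72×85 + 1.31×244 = 662.48 + 401.2 + 319.64 = 1383.32
ΣP(t=1)Q(t=1) = 23.32×26 + 4.49×85 + 1.47×244 = 606.32 + 381.65 + 358.68 = 1346.65
link = 1383.32/1346.65 = 1.027231
Chained index = 100 × 1.056175 × 1.027231 = 108.4936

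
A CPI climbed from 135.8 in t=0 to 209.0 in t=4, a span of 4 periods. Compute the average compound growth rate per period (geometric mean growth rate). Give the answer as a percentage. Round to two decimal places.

Growth factor = (209.0/135.8)^(1/4) = (1.539028)^(1/4) = 1.113811
Growth rate = 1.113811 − 1 = 0.113811 = 11.3811%

11.38%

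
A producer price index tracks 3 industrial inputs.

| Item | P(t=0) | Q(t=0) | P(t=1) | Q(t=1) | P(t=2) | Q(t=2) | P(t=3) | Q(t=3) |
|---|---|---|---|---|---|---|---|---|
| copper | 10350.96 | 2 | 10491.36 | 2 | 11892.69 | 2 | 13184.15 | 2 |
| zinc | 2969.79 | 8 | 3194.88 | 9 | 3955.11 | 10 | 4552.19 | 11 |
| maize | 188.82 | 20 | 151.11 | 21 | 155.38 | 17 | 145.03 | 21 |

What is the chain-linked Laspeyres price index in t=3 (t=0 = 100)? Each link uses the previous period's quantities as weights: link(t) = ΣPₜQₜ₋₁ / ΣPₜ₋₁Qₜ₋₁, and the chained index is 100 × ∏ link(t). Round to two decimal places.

137.10

Link t=0→t=1:
ΣP(t=1)Q(t=0) = 10491.36×2 + 3194.88×8 + 151.11×20 = 20982.72 + 25559.04 + 3022.2 = 49563.96
ΣP(t=0)Q(t=0) = 10350.96×2 + 2969.79×8 + 188.82×20 = 20701.92 + 23758.32 + 3776.4 = 48236.64
link = 49563.96/48236.64 = 1.027517
Link t=1→t=2:
ΣP(t=2)Q(t=1) = 11892.69×2 + 3955.11×9 + 155.38×21 = 23785.38 + 35595.99 + 3262.98 = 62644.35
ΣP(t=1)Q(t=1) = 10491.36×2 + 3194.88×9 + 151.11×21 = 20982.72 + 28753.92 + 3173.31 = 52909.95
link = 62644.35/52909.95 = 1.183981
Link t=2→t=3:
ΣP(t=3)Q(t=2) = 13184.15×2 + 4552.19×10 + 145.03×17 = 26368.3 + 45521.9 + 2465.51 = 74355.71
ΣP(t=2)Q(t=2) = 11892.69×2 + 3955.11×10 + 155.38×17 = 23785.38 + 39551.1 + 2641.46 = 65977.94
link = 74355.71/65977.94 = 1.126978
Chained index = 100 × 1.027517 × 1.183981 × 1.126978 = 137.1037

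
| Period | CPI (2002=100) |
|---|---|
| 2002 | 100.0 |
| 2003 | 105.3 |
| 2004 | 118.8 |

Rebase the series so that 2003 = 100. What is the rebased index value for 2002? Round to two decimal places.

Rebased(2002) = 100.0 / 105.3 × 100 = 94.9668

94.97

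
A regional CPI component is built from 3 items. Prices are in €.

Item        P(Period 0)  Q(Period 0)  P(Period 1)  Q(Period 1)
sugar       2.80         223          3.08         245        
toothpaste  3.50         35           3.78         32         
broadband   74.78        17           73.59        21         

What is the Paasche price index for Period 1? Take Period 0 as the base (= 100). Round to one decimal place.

102.2

Paasche price index uses current-period quantities as weights.
ΣP(Period 1)·Q(Period 1) = 3.08×245 + 3.78×32 + 73.59×21 = 754.6 + 120.96 + 1545.39 = 2420.95
ΣP(Period 0)·Q(Period 1) = 2.80×245 + 3.50×32 + 74.78×21 = 686 + 112 + 1570.38 = 2368.38
Index = 2420.95 / 2368.38 × 100 = 102.2197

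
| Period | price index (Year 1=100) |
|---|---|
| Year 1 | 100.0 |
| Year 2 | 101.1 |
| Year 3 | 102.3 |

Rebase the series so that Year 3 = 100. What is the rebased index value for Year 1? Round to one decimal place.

97.8

Rebased(Year 1) = 100.0 / 102.3 × 100 = 97.7517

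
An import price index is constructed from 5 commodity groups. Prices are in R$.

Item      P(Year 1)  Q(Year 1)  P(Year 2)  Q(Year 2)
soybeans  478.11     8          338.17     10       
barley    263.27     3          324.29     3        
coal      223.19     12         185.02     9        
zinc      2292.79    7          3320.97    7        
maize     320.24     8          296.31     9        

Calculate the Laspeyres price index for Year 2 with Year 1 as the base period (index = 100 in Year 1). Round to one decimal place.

121.7

Laspeyres price index uses base-period quantities as weights.
ΣP(Year 2)·Q(Year 1) = 338.17×8 + 324.29×3 + 185.02×12 + 3320.97×7 + 296.31×8 = 2705.36 + 972.87 + 2220.24 + 23246.79 + 2370.48 = 31515.74
ΣP(Year 1)·Q(Year 1) = 478.11×8 + 263.27×3 + 223.19×12 + 2292.79×7 + 320.24×8 = 3824.88 + 789.81 + 2678.28 + 16049.53 + 2561.92 = 25904.42
Index = 31515.74 / 25904.42 × 100 = 121.6616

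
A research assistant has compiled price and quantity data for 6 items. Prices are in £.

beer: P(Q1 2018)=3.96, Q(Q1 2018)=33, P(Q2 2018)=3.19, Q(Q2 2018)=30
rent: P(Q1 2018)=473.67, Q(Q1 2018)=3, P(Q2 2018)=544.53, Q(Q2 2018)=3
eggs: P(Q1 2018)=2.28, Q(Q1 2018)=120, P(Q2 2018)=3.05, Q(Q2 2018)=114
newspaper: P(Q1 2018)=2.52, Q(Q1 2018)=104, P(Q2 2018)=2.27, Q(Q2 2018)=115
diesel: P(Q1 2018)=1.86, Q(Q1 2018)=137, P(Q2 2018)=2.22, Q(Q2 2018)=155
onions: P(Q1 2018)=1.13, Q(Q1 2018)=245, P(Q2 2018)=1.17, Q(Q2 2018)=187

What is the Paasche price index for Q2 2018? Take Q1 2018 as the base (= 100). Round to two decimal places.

Paasche price index uses current-period quantities as weights.
ΣP(Q2 2018)·Q(Q2 2018) = 3.19×30 + 544.53×3 + 3.05×114 + 2.27×115 + 2.22×155 + 1.17×187 = 95.7 + 1633.59 + 347.7 + 261.05 + 344.1 + 218.79 = 2900.93
ΣP(Q1 2018)·Q(Q2 2018) = 3.96×30 + 473.67×3 + 2.28×114 + 2.52×115 + 1.86×155 + 1.13×187 = 118.8 + 1421.01 + 259.92 + 289.8 + 288.3 + 211.31 = 2589.14
Index = 2900.93 / 2589.14 × 100 = 112.0422

112.04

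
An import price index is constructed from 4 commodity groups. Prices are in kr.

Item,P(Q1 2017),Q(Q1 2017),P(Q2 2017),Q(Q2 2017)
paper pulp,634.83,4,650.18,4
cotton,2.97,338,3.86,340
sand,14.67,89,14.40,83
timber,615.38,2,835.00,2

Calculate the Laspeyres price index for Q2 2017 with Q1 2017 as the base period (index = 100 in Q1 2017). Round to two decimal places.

Laspeyres price index uses base-period quantities as weights.
ΣP(Q2 2017)·Q(Q1 2017) = 650.18×4 + 3.86×338 + 14.40×89 + 835.00×2 = 2600.72 + 1304.68 + 1281.6 + 1670 = 6857
ΣP(Q1 2017)·Q(Q1 2017) = 634.83×4 + 2.97×338 + 14.67×89 + 615.38×2 = 2539.32 + 1003.86 + 1305.63 + 1230.76 = 6079.57
Index = 6857 / 6079.57 × 100 = 112.7876

112.79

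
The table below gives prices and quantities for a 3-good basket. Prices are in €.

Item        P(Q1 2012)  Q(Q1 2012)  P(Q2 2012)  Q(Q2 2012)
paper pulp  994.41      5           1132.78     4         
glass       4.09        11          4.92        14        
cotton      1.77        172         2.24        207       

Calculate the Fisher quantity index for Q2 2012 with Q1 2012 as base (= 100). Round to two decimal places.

Laspeyres component (base-period weights):
ΣP(Q1 2012)Q(Q2 2012) = 994.41×4 + 4.09×14 + 1.77×207 = 3977.64 + 57.26 + 366.39 = 4401.29
ΣP(Q1 2012)Q(Q1 2012) = 994.41×5 + 4.09×11 + 1.77×172 = 4972.05 + 44.99 + 304.44 = 5321.48
L = 4401.29 / 5321.48 × 100 = 82.7080
Paasche component (current-period weights):
ΣP(Q2 2012)Q(Q2 2012) = 1132.78×4 + 4.92×14 + 2.24×207 = 4531.12 + 68.88 + 463.68 = 5063.68
ΣP(Q2 2012)Q(Q1 2012) = 1132.78×5 + 4.92×11 + 2.24×172 = 5663.9 + 54.12 + 385.28 = 6103.3
P = 5063.68 / 6103.3 × 100 = 82.9663
Fisher = √(L × P) = √(82.7080 × 82.9663) = 82.8370

82.84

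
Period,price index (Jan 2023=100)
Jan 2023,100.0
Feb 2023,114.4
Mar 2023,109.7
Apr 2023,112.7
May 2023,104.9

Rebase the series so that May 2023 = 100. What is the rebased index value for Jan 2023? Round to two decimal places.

95.33

Rebased(Jan 2023) = 100.0 / 104.9 × 100 = 95.3289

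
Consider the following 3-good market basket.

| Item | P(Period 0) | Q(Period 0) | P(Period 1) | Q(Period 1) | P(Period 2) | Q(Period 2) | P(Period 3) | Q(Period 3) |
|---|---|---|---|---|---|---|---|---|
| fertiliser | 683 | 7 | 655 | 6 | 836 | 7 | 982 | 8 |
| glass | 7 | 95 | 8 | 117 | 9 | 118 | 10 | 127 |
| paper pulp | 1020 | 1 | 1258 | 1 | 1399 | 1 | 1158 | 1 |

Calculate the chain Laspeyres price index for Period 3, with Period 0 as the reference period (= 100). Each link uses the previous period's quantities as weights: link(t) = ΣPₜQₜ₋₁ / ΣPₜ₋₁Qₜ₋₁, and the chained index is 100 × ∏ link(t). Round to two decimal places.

138.00

Link Period 0→Period 1:
ΣP(Period 1)Q(Period 0) = 655×7 + 8×95 + 1258×1 = 4585 + 760 + 1258 = 6603
ΣP(Period 0)Q(Period 0) = 683×7 + 7×95 + 1020×1 = 4781 + 665 + 1020 = 6466
link = 6603/6466 = 1.021188
Link Period 1→Period 2:
ΣP(Period 2)Q(Period 1) = 836×6 + 9×117 + 1399×1 = 5016 + 1053 + 1399 = 7468
ΣP(Period 1)Q(Period 1) = 655×6 + 8×117 + 1258×1 = 3930 + 936 + 1258 = 6124
link = 7468/6124 = 1.219464
Link Period 2→Period 3:
ΣP(Period 3)Q(Period 2) = 982×7 + 10×118 + 1158×1 = 6874 + 1180 + 1158 = 9212
ΣP(Period 2)Q(Period 2) = 836×7 + 9×118 + 1399×1 = 5852 + 1062 + 1399 = 8313
link = 9212/8313 = 1.108144
Chained index = 100 × 1.021188 × 1.219464 × 1.108144 = 137.9974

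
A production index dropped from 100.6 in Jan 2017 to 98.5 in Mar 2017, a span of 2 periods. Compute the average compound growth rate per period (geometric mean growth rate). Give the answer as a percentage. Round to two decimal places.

-1.05%

Growth factor = (98.5/100.6)^(1/2) = (0.979125)^(1/2) = 0.989508
Growth rate = 0.989508 − 1 = -0.010492 = -1.0492%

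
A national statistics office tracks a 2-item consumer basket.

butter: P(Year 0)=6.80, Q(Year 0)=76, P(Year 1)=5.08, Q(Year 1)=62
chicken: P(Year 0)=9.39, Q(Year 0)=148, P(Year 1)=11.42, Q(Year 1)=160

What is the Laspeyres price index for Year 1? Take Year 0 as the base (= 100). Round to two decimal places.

108.90

Laspeyres price index uses base-period quantities as weights.
ΣP(Year 1)·Q(Year 0) = 5.08×76 + 11.42×148 = 386.08 + 1690.16 = 2076.24
ΣP(Year 0)·Q(Year 0) = 6.80×76 + 9.39×148 = 516.8 + 1389.72 = 1906.52
Index = 2076.24 / 1906.52 × 100 = 108.9021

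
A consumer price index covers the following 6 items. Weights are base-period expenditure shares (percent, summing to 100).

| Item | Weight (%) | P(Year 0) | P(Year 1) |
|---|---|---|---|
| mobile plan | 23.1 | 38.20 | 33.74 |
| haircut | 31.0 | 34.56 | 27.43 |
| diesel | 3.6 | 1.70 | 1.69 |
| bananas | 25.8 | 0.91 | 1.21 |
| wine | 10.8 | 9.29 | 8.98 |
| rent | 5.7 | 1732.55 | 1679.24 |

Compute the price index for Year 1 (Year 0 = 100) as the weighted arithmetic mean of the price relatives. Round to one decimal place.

98.9

mobile plan: 23.1 × (33.74/38.20) = 23.1 × 0.883246 = 20.4030
haircut: 31.0 × (27.43/34.56) = 31.0 × 0.793692 = 24.6045
diesel: 3.6 × (1.69/1.70) = 3.6 × 0.994118 = 3.5788
bananas: 25.8 × (1.21/0.91) = 25.8 × 1.329670 = 34.3055
wine: 10.8 × (8.98/9.29) = 10.8 × 0.966631 = 10.4396
rent: 5.7 × (1679.24/1732.55) = 5.7 × 0.969230 = 5.5246
Index = Σ wᵢ·(p₁ᵢ/p₀ᵢ) = 20.4030 + 24.6045 + 3.5788 + 34.3055 + 10.4396 + 5.5246 = 98.8560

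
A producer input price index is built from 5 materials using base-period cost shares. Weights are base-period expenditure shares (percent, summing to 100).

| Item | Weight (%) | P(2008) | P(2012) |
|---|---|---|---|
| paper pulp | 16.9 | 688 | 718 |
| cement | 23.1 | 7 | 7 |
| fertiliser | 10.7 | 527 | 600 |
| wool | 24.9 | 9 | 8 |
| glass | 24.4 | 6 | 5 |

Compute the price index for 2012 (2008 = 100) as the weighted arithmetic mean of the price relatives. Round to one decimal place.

95.4

paper pulp: 16.9 × (718/688) = 16.9 × 1.043605 = 17.6369
cement: 23.1 × (7/7) = 23.1 × 1.000000 = 23.1000
fertiliser: 10.7 × (600/527) = 10.7 × 1.138520 = 12.1822
wool: 24.9 × (8/9) = 24.9 × 0.888889 = 22.1333
glass: 24.4 × (5/6) = 24.4 × 0.833333 = 20.3333
Index = Σ wᵢ·(p₁ᵢ/p₀ᵢ) = 17.6369 + 23.1000 + 12.1822 + 22.1333 + 20.3333 = 95.3857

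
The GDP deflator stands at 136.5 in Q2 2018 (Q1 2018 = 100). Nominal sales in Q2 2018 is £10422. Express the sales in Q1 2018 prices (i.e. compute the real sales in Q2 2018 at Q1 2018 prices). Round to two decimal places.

Real = Nominal ÷ (Index/100) = 10422 ÷ (136.5/100)
     = 10422 ÷ 1.365 = 7635.1648

7635.16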